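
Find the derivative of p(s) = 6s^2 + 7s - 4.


Apply the power rule term by term:
  d/ds(6s^2) = 12s
  d/ds(7s) = 7
  d/ds(-4) = 0
p'(s) = 12s + 7


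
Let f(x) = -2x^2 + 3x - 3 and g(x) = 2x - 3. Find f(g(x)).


Substitute g(x) into f:
f(g(x)) = -2*(2x - 3)^2 + 3*(2x - 3) + (-3)
(2x - 3)^2 = 4x^2 - 12x + 9
Expand and combine: -8x^2 + 30x - 30


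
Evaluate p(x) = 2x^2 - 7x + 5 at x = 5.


Using direct substitution:
  2 * (5)^2 = 50
  -7 * (5)^1 = -35
  constant: 5
Sum = 50 - 35 + 5 = 20


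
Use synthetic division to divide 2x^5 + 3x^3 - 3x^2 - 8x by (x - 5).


Synthetic division with c = 5. Coefficients: 2, 0, 3, -3, -8, 0
Bring down 2.
  2 * 5 = 10; 10 + 0 = 10
  10 * 5 = 50; 50 + 3 = 53
  53 * 5 = 265; 265 - 3 = 262
  262 * 5 = 1310; 1310 - 8 = 1302
  1302 * 5 = 6510; 6510 + 0 = 6510
Quotient: 2x^4 + 10x^3 + 53x^2 + 262x + 1302, Remainder: 6510


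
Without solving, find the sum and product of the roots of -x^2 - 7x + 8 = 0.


For ax^2+bx+c=0: sum = -b/a, product = c/a.
a=-1, b=-7, c=8
Sum = -(-7)/-1 = -7
Product = (8)/-1 = -8


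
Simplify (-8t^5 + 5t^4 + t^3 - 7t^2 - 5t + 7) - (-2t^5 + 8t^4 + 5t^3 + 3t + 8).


Distribute the minus sign:
  (-8t^5 + 5t^4 + t^3 - 7t^2 - 5t + 7)
- (-2t^5 + 8t^4 + 5t^3 + 3t + 8)
Negate second polynomial: 2t^5 - 8t^4 - 5t^3 - 3t - 8
Add: -6t^5 - 3t^4 - 4t^3 - 7t^2 - 8t - 1


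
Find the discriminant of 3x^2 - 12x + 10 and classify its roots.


D = b^2 - 4ac = (-12)^2 - 4(3)(10) = 144 - 120 = 24
Since D > 0: two distinct irrational roots


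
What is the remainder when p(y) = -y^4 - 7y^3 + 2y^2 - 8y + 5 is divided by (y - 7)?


By the Remainder Theorem, the remainder equals p(7):
  -1*(7)^4 = -2401
  -7*(7)^3 = -2401
  2*(7)^2 = 98
  -8*(7)^1 = -56
  constant: 5
Sum: -2401 - 2401 + 98 - 56 + 5 = -4755


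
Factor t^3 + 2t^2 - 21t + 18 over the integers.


Try integer roots (divisors of 18). t=-6: p(-6)=0.
Divide out (t + 6): quotient is t^2 - 4t + 3.
Factor the quadratic: (t - 3)(t - 1)
Result: (t + 6)(t - 3)(t - 1)


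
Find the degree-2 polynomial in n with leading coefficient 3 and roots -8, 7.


p(n) = 3(n + 8)(n - 7)
Expand: 3n^2 + 3n - 168


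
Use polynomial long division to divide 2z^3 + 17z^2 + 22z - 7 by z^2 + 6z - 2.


(2z^3 + 17z^2 + 22z - 7) / (z^2 + 6z - 2)
Step 1: 2z * (z^2 + 6z - 2) = 2z^3 + 12z^2 - 4z; subtract.
Step 2: 5 * (z^2 + 6z - 2) = 5z^2 + 30z - 10; subtract.
Quotient: 2z + 5, Remainder: -4z + 3


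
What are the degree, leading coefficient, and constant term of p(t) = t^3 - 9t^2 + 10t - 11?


Highest power of t is 3, with coefficient 1. Constant term is -11.
Degree = 3, leading coefficient = 1, constant term = -11


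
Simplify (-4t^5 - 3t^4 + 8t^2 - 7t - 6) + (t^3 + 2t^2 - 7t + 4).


Align terms by degree and add:
  -4t^5 - 3t^4 + 8t^2 - 7t - 6
+ t^3 + 2t^2 - 7t + 4
= -4t^5 - 3t^4 + t^3 + 10t^2 - 14t - 2


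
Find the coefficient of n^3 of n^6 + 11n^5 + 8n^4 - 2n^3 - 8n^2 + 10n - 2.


Read off the coefficient of n^3: -2


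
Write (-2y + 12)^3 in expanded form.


Expand (-2y + 12)^3 by repeated multiplication:
  (-2y + 12)^2 = 4y^2 - 48y + 144
= -8y^3 + 144y^2 - 864y + 1728


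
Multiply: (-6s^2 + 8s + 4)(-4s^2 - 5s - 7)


Distribute each term of the first polynomial:
  (-6s^2)(-4s^2 - 5s - 7) = 24s^4 + 30s^3 + 42s^2
  (8s)(-4s^2 - 5s - 7) = -32s^3 - 40s^2 - 56s
  (4)(-4s^2 - 5s - 7) = -16s^2 - 20s - 28
Sum: 24s^4 - 2s^3 - 14s^2 - 76s - 28


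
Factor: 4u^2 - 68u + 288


Roots satisfy r1 + r2 = -b/a = 17 and r1*r2 = c/a = 72.
So r1 = 8, r2 = 9.
4u^2 - 68u + 288 = 4(u - r1)(u - r2) = 4(u - 8)(u - 9)


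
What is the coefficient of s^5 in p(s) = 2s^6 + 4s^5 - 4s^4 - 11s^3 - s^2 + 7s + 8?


Read off the coefficient of s^5: 4


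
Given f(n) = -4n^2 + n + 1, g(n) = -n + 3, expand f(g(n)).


Substitute g(n) into f:
f(g(n)) = -4*(-n + 3)^2 + 1*(-n + 3) + 1
(-n + 3)^2 = n^2 - 6n + 9
Expand and combine: -4n^2 + 23n - 32


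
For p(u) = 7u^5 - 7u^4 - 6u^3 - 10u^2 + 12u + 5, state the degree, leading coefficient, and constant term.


Highest power of u is 5, with coefficient 7. Constant term is 5.
Degree = 5, leading coefficient = 7, constant term = 5


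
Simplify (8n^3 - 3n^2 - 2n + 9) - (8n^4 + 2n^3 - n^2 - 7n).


Distribute the minus sign:
  (8n^3 - 3n^2 - 2n + 9)
- (8n^4 + 2n^3 - n^2 - 7n)
Negate second polynomial: -8n^4 - 2n^3 + n^2 + 7n
Add: -8n^4 + 6n^3 - 2n^2 + 5n + 9


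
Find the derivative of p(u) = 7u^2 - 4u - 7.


Apply the power rule term by term:
  d/du(7u^2) = 14u
  d/du(-4u) = -4
  d/du(-7) = 0
p'(u) = 14u - 4


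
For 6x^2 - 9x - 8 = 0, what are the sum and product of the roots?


For ax^2+bx+c=0: sum = -b/a, product = c/a.
a=6, b=-9, c=-8
Sum = -(-9)/6 = 3/2
Product = (-8)/6 = -4/3


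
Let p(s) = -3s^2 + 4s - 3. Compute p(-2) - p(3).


p(-2) = -23
p(3) = -18
p(-2) - p(3) = -23 + 18 = -5


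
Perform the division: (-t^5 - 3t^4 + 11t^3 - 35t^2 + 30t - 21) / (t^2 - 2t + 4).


(-t^5 - 3t^4 + 11t^3 - 35t^2 + 30t - 21) / (t^2 - 2t + 4)
Step 1: -t^3 * (t^2 - 2t + 4) = -t^5 + 2t^4 - 4t^3; subtract.
Step 2: -5t^2 * (t^2 - 2t + 4) = -5t^4 + 10t^3 - 20t^2; subtract.
Step 3: 5t * (t^2 - 2t + 4) = 5t^3 - 10t^2 + 20t; subtract.
Step 4: -5 * (t^2 - 2t + 4) = -5t^2 + 10t - 20; subtract.
Quotient: -t^3 - 5t^2 + 5t - 5, Remainder: -1


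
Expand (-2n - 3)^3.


Expand (-2n - 3)^3 by repeated multiplication:
  (-2n - 3)^2 = 4n^2 + 12n + 9
= -8n^3 - 36n^2 - 54n - 27


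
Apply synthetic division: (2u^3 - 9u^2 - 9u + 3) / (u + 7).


Synthetic division with c = -7. Coefficients: 2, -9, -9, 3
Bring down 2.
  2 * -7 = -14; -14 - 9 = -23
  -23 * -7 = 161; 161 - 9 = 152
  152 * -7 = -1064; -1064 + 3 = -1061
Quotient: 2u^2 - 23u + 152, Remainder: -1061


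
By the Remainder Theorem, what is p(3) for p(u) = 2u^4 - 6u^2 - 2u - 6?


By the Remainder Theorem, the remainder equals p(3):
  2*(3)^4 = 162
  0*(3)^3 = 0
  -6*(3)^2 = -54
  -2*(3)^1 = -6
  constant: -6
Sum: 162 + 0 - 54 - 6 - 6 = 96


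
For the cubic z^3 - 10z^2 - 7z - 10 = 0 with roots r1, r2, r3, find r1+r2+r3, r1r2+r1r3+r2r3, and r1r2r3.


Monic cubic z^3+bz^2+cz+d=0: sum=-b, pairwise sum=c, product=-d.
b=-10, c=-7, d=-10
r1+r2+r3 = 10
r1r2+r1r3+r2r3 = -7
r1r2r3 = 10


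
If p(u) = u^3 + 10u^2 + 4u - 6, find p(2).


Using direct substitution:
  1 * (2)^3 = 8
  10 * (2)^2 = 40
  4 * (2)^1 = 8
  constant: -6
Sum = 8 + 40 + 8 - 6 = 50


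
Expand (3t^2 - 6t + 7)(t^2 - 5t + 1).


Distribute each term of the first polynomial:
  (3t^2)(t^2 - 5t + 1) = 3t^4 - 15t^3 + 3t^2
  (-6t)(t^2 - 5t + 1) = -6t^3 + 30t^2 - 6t
  (7)(t^2 - 5t + 1) = 7t^2 - 35t + 7
Sum: 3t^4 - 21t^3 + 40t^2 - 41t + 7


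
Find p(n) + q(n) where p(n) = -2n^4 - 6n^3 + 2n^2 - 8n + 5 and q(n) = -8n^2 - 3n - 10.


Align terms by degree and add:
  -2n^4 - 6n^3 + 2n^2 - 8n + 5
  -8n^2 - 3n - 10
= -2n^4 - 6n^3 - 6n^2 - 11n - 5


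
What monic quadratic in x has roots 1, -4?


p(x) = (x - 1)(x + 4)
Expand: x^2 + 3x - 4


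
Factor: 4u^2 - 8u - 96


Roots satisfy r1 + r2 = -b/a = 2 and r1*r2 = c/a = -24.
So r1 = -4, r2 = 6.
4u^2 - 8u - 96 = 4(u - r1)(u - r2) = 4(u + 4)(u - 6)


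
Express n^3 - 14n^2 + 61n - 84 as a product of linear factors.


Try integer roots (divisors of -84). n=7: p(7)=0.
Divide out (n - 7): quotient is n^2 - 7n + 12.
Factor the quadratic: (n - 4)(n - 3)
Result: (n - 7)(n - 4)(n - 3)


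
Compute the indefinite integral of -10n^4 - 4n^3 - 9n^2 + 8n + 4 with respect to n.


Reverse power rule on each term:
  ∫ -10n^4 dn = -2n^5
  ∫ -4n^3 dn = -n^4
  ∫ -9n^2 dn = -3n^3
  ∫ 8n dn = 4n^2
  ∫ 4 dn = 4n
F(n) = -2n^5 - n^4 - 3n^3 + 4n^2 + 4n + C


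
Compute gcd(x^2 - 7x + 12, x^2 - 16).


Factor each:
  x^2 - 7x + 12 = (x - 4)(x - 3)
  x^2 - 16 = (x - 4)(x + 4)
Common monic factor: x - 4


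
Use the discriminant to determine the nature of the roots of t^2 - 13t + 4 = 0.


D = b^2 - 4ac = (-13)^2 - 4(1)(4) = 169 - 16 = 153
Since D > 0: two distinct irrational roots


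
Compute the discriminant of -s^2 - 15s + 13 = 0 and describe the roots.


D = b^2 - 4ac = (-15)^2 - 4(-1)(13) = 225 + 52 = 277
Since D > 0: two distinct irrational roots


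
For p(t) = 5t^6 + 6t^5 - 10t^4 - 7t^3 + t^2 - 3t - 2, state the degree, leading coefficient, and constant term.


Highest power of t is 6, with coefficient 5. Constant term is -2.
Degree = 6, leading coefficient = 5, constant term = -2


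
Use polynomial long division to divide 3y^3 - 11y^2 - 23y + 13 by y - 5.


(3y^3 - 11y^2 - 23y + 13) / (y - 5)
Step 1: 3y^2 * (y - 5) = 3y^3 - 15y^2; subtract.
Step 2: 4y * (y - 5) = 4y^2 - 20y; subtract.
Step 3: -3 * (y - 5) = -3y + 15; subtract.
Quotient: 3y^2 + 4y - 3, Remainder: -2


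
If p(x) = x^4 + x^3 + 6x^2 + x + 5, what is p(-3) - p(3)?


p(-3) = 110
p(3) = 170
p(-3) - p(3) = 110 - 170 = -60


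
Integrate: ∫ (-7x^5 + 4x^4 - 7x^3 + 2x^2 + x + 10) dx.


Reverse power rule on each term:
  ∫ -7x^5 dx = -(7/6)x^6
  ∫ 4x^4 dx = (4/5)x^5
  ∫ -7x^3 dx = -(7/4)x^4
  ∫ 2x^2 dx = (2/3)x^3
  ∫ x dx = (1/2)x^2
  ∫ 10 dx = 10x
F(x) = -(7/6)x^6 + (4/5)x^5 - (7/4)x^4 + (2/3)x^3 + (1/2)x^2 + 10x + C


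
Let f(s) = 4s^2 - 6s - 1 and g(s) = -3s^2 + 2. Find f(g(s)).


Substitute g(s) into f:
f(g(s)) = 4*(-3s^2 + 2)^2 + (-6)*(-3s^2 + 2) + (-1)
(-3s^2 + 2)^2 = 9s^4 - 12s^2 + 4
Expand and combine: 36s^4 - 30s^2 + 3


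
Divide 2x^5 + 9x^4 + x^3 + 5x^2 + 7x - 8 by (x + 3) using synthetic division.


Synthetic division with c = -3. Coefficients: 2, 9, 1, 5, 7, -8
Bring down 2.
  2 * -3 = -6; -6 + 9 = 3
  3 * -3 = -9; -9 + 1 = -8
  -8 * -3 = 24; 24 + 5 = 29
  29 * -3 = -87; -87 + 7 = -80
  -80 * -3 = 240; 240 - 8 = 232
Quotient: 2x^4 + 3x^3 - 8x^2 + 29x - 80, Remainder: 232


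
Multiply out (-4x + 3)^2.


Expand (-4x + 3)^2 by repeated multiplication:
= 16x^2 - 24x + 9


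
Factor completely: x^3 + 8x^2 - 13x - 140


Try integer roots (divisors of -140). x=-7: p(-7)=0.
Divide out (x + 7): quotient is x^2 + x - 20.
Factor the quadratic: (x + 5)(x - 4)
Result: (x + 7)(x + 5)(x - 4)


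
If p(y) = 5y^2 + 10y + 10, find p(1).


Using direct substitution:
  5 * (1)^2 = 5
  10 * (1)^1 = 10
  constant: 10
Sum = 5 + 10 + 10 = 25


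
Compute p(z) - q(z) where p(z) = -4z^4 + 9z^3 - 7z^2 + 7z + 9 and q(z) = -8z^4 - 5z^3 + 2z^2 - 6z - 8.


Distribute the minus sign:
  (-4z^4 + 9z^3 - 7z^2 + 7z + 9)
- (-8z^4 - 5z^3 + 2z^2 - 6z - 8)
Negate second polynomial: 8z^4 + 5z^3 - 2z^2 + 6z + 8
Add: 4z^4 + 14z^3 - 9z^2 + 13z + 17


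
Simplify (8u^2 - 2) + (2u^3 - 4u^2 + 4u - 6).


Align terms by degree and add:
  8u^2 - 2
+ 2u^3 - 4u^2 + 4u - 6
= 2u^3 + 4u^2 + 4u - 8


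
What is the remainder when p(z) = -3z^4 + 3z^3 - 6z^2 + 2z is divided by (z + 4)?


By the Remainder Theorem, the remainder equals p(-4):
  -3*(-4)^4 = -768
  3*(-4)^3 = -192
  -6*(-4)^2 = -96
  2*(-4)^1 = -8
  constant: 0
Sum: -768 - 192 - 96 - 8 + 0 = -1064


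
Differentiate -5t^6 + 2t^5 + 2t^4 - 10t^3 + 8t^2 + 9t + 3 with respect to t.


Apply the power rule term by term:
  d/dt(-5t^6) = -30t^5
  d/dt(2t^5) = 10t^4
  d/dt(2t^4) = 8t^3
  d/dt(-10t^3) = -30t^2
  d/dt(8t^2) = 16t
  d/dt(9t) = 9
  d/dt(3) = 0
p'(t) = -30t^5 + 10t^4 + 8t^3 - 30t^2 + 16t + 9


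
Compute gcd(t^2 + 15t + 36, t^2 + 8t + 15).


Factor each:
  t^2 + 15t + 36 = (t + 3)(t + 12)
  t^2 + 8t + 15 = (t + 3)(t + 5)
Common monic factor: t + 3


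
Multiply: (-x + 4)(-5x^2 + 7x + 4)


Distribute each term of the first polynomial:
  (-x)(-5x^2 + 7x + 4) = 5x^3 - 7x^2 - 4x
  (4)(-5x^2 + 7x + 4) = -20x^2 + 28x + 16
Sum: 5x^3 - 27x^2 + 24x + 16


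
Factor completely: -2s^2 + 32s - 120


Roots satisfy r1 + r2 = -b/a = 16 and r1*r2 = c/a = 60.
So r1 = 6, r2 = 10.
-2s^2 + 32s - 120 = -2(s - r1)(s - r2) = -2(s - 6)(s - 10)


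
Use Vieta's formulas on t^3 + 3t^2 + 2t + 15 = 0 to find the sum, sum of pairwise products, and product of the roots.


Monic cubic t^3+bt^2+ct+d=0: sum=-b, pairwise sum=c, product=-d.
b=3, c=2, d=15
r1+r2+r3 = -3
r1r2+r1r3+r2r3 = 2
r1r2r3 = -15


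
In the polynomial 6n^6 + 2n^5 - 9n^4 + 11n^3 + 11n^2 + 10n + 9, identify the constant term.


Read off the constant term: 9


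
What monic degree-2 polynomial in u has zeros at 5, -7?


p(u) = (u - 5)(u + 7)
Expand: u^2 + 2u - 35


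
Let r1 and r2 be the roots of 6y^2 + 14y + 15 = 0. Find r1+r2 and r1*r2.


For ay^2+by+c=0: sum = -b/a, product = c/a.
a=6, b=14, c=15
Sum = -(14)/6 = -7/3
Product = (15)/6 = 5/2


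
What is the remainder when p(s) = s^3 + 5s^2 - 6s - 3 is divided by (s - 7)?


By the Remainder Theorem, the remainder equals p(7):
  1*(7)^3 = 343
  5*(7)^2 = 245
  -6*(7)^1 = -42
  constant: -3
Sum: 343 + 245 - 42 - 3 = 543


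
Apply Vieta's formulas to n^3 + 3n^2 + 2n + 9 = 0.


Monic cubic n^3+bn^2+cn+d=0: sum=-b, pairwise sum=c, product=-d.
b=3, c=2, d=9
r1+r2+r3 = -3
r1r2+r1r3+r2r3 = 2
r1r2r3 = -9


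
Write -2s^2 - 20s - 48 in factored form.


Roots satisfy r1 + r2 = -b/a = -10 and r1*r2 = c/a = 24.
So r1 = -4, r2 = -6.
-2s^2 - 20s - 48 = -2(s - r1)(s - r2) = -2(s + 4)(s + 6)


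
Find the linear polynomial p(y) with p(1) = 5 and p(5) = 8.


p(y) = my + b. Using p(1)=5, p(5)=8:
m = (5 - 8)/(1 - 5) = -3/-4 = 3/4
b = 5 - m*(1) = 5 - 3/4 = 17/4
p(y) = (3/4)y + (17/4)


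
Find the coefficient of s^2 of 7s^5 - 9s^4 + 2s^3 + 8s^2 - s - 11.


Read off the coefficient of s^2: 8


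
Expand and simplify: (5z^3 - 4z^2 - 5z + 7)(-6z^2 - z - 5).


Distribute each term of the first polynomial:
  (5z^3)(-6z^2 - z - 5) = -30z^5 - 5z^4 - 25z^3
  (-4z^2)(-6z^2 - z - 5) = 24z^4 + 4z^3 + 20z^2
  (-5z)(-6z^2 - z - 5) = 30z^3 + 5z^2 + 25z
  (7)(-6z^2 - z - 5) = -42z^2 - 7z - 35
Sum: -30z^5 + 19z^4 + 9z^3 - 17z^2 + 18z - 35


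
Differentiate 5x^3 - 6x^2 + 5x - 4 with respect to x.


Apply the power rule term by term:
  d/dx(5x^3) = 15x^2
  d/dx(-6x^2) = -12x
  d/dx(5x) = 5
  d/dx(-4) = 0
p'(x) = 15x^2 - 12x + 5


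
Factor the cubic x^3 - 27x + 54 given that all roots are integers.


Try integer roots (divisors of 54). x=3: p(3)=0.
Divide out (x - 3): quotient is x^2 + 3x - 18.
Factor the quadratic: (x + 6)(x - 3)
Result: (x - 3)(x + 6)(x - 3)


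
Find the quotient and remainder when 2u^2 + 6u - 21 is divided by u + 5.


(2u^2 + 6u - 21) / (u + 5)
Step 1: 2u * (u + 5) = 2u^2 + 10u; subtract.
Step 2: -4 * (u + 5) = -4u - 20; subtract.
Quotient: 2u - 4, Remainder: -1


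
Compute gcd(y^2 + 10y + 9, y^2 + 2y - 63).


Factor each:
  y^2 + 10y + 9 = (y + 9)(y + 1)
  y^2 + 2y - 63 = (y + 9)(y - 7)
Common monic factor: y + 9


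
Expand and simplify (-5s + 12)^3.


Expand (-5s + 12)^3 by repeated multiplication:
  (-5s + 12)^2 = 25s^2 - 120s + 144
= -125s^3 + 900s^2 - 2160s + 1728


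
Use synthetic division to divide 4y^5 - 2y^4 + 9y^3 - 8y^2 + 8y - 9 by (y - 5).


Synthetic division with c = 5. Coefficients: 4, -2, 9, -8, 8, -9
Bring down 4.
  4 * 5 = 20; 20 - 2 = 18
  18 * 5 = 90; 90 + 9 = 99
  99 * 5 = 495; 495 - 8 = 487
  487 * 5 = 2435; 2435 + 8 = 2443
  2443 * 5 = 12215; 12215 - 9 = 12206
Quotient: 4y^4 + 18y^3 + 99y^2 + 487y + 2443, Remainder: 12206


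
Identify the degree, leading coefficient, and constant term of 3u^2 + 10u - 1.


Highest power of u is 2, with coefficient 3. Constant term is -1.
Degree = 2, leading coefficient = 3, constant term = -1


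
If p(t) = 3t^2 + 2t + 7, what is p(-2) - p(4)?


p(-2) = 15
p(4) = 63
p(-2) - p(4) = 15 - 63 = -48


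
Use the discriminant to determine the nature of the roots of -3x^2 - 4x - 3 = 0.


D = b^2 - 4ac = (-4)^2 - 4(-3)(-3) = 16 - 36 = -20
Since D < 0: two complex conjugate roots (no real roots)


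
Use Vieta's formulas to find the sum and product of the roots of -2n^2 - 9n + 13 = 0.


For an^2+bn+c=0: sum = -b/a, product = c/a.
a=-2, b=-9, c=13
Sum = -(-9)/-2 = -9/2
Product = (13)/-2 = -13/2


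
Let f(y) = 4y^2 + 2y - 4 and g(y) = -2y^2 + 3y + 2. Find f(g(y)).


Substitute g(y) into f:
f(g(y)) = 4*(-2y^2 + 3y + 2)^2 + 2*(-2y^2 + 3y + 2) + (-4)
(-2y^2 + 3y + 2)^2 = 4y^4 - 12y^3 + y^2 + 12y + 4
Expand and combine: 16y^4 - 48y^3 + 54y + 16


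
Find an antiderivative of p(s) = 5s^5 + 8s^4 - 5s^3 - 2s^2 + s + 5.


Reverse power rule on each term:
  ∫ 5s^5 ds = (5/6)s^6
  ∫ 8s^4 ds = (8/5)s^5
  ∫ -5s^3 ds = -(5/4)s^4
  ∫ -2s^2 ds = -(2/3)s^3
  ∫ s ds = (1/2)s^2
  ∫ 5 ds = 5s
F(s) = (5/6)s^6 + (8/5)s^5 - (5/4)s^4 - (2/3)s^3 + (1/2)s^2 + 5s + C


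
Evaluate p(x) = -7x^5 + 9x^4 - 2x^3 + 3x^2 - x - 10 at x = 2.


Using direct substitution:
  -7 * (2)^5 = -224
  9 * (2)^4 = 144
  -2 * (2)^3 = -16
  3 * (2)^2 = 12
  -1 * (2)^1 = -2
  constant: -10
Sum = -224 + 144 - 16 + 12 - 2 - 10 = -96


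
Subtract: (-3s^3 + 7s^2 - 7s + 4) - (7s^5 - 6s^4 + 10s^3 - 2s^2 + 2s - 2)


Distribute the minus sign:
  (-3s^3 + 7s^2 - 7s + 4)
- (7s^5 - 6s^4 + 10s^3 - 2s^2 + 2s - 2)
Negate second polynomial: -7s^5 + 6s^4 - 10s^3 + 2s^2 - 2s + 2
Add: -7s^5 + 6s^4 - 13s^3 + 9s^2 - 9s + 6


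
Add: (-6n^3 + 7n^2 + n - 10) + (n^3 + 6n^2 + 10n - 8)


Align terms by degree and add:
  -6n^3 + 7n^2 + n - 10
+ n^3 + 6n^2 + 10n - 8
= -5n^3 + 13n^2 + 11n - 18


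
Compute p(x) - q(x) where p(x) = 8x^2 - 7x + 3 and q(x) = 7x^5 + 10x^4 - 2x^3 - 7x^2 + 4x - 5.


Distribute the minus sign:
  (8x^2 - 7x + 3)
- (7x^5 + 10x^4 - 2x^3 - 7x^2 + 4x - 5)
Negate second polynomial: -7x^5 - 10x^4 + 2x^3 + 7x^2 - 4x + 5
Add: -7x^5 - 10x^4 + 2x^3 + 15x^2 - 11x + 8


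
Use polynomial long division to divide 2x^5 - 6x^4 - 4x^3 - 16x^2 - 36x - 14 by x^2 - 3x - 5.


(2x^5 - 6x^4 - 4x^3 - 16x^2 - 36x - 14) / (x^2 - 3x - 5)
Step 1: 2x^3 * (x^2 - 3x - 5) = 2x^5 - 6x^4 - 10x^3; subtract.
Step 2: 0 * (x^2 - 3x - 5) = 0; subtract.
Step 3: 6x * (x^2 - 3x - 5) = 6x^3 - 18x^2 - 30x; subtract.
Step 4: 2 * (x^2 - 3x - 5) = 2x^2 - 6x - 10; subtract.
Quotient: 2x^3 + 6x + 2, Remainder: -4


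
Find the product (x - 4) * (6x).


Distribute each term of the first polynomial:
  (x)(6x) = 6x^2
  (-4)(6x) = -24x
Sum: 6x^2 - 24x


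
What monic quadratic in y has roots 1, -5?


p(y) = (y - 1)(y + 5)
Expand: y^2 + 4y - 5


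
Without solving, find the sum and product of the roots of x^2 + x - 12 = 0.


For ax^2+bx+c=0: sum = -b/a, product = c/a.
a=1, b=1, c=-12
Sum = -(1)/1 = -1
Product = (-12)/1 = -12


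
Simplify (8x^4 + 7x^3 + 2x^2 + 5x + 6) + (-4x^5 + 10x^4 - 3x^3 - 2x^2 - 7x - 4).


Align terms by degree and add:
  8x^4 + 7x^3 + 2x^2 + 5x + 6
  -4x^5 + 10x^4 - 3x^3 - 2x^2 - 7x - 4
= -4x^5 + 18x^4 + 4x^3 - 2x + 2


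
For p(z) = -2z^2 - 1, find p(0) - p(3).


p(0) = -1
p(3) = -19
p(0) - p(3) = -1 + 19 = 18


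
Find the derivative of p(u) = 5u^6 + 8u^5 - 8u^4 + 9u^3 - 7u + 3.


Apply the power rule term by term:
  d/du(5u^6) = 30u^5
  d/du(8u^5) = 40u^4
  d/du(-8u^4) = -32u^3
  d/du(9u^3) = 27u^2
  d/du(-7u) = -7
  d/du(3) = 0
p'(u) = 30u^5 + 40u^4 - 32u^3 + 27u^2 - 7


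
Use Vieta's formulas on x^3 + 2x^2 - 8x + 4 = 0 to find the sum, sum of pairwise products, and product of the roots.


Monic cubic x^3+bx^2+cx+d=0: sum=-b, pairwise sum=c, product=-d.
b=2, c=-8, d=4
r1+r2+r3 = -2
r1r2+r1r3+r2r3 = -8
r1r2r3 = -4


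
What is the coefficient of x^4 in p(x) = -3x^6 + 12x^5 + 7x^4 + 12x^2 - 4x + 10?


Read off the coefficient of x^4: 7


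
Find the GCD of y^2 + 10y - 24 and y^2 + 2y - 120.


Factor each:
  y^2 + 10y - 24 = (y + 12)(y - 2)
  y^2 + 2y - 120 = (y + 12)(y - 10)
Common monic factor: y + 12


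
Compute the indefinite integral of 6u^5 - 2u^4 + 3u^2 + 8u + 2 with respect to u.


Reverse power rule on each term:
  ∫ 6u^5 du = u^6
  ∫ -2u^4 du = -(2/5)u^5
  ∫ 3u^2 du = u^3
  ∫ 8u du = 4u^2
  ∫ 2 du = 2u
F(u) = u^6 - (2/5)u^5 + u^3 + 4u^2 + 2u + C


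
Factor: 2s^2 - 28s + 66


Roots satisfy r1 + r2 = -b/a = 14 and r1*r2 = c/a = 33.
So r1 = 11, r2 = 3.
2s^2 - 28s + 66 = 2(s - r1)(s - r2) = 2(s - 11)(s - 3)


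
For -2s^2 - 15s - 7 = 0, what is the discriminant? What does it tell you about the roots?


D = b^2 - 4ac = (-15)^2 - 4(-2)(-7) = 225 - 56 = 169
Since D > 0: two distinct rational roots


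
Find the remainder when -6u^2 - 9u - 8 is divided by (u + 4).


By the Remainder Theorem, the remainder equals p(-4):
  -6*(-4)^2 = -96
  -9*(-4)^1 = 36
  constant: -8
Sum: -96 + 36 - 8 = -68


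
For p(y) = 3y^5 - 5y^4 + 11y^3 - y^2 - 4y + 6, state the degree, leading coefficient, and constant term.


Highest power of y is 5, with coefficient 3. Constant term is 6.
Degree = 5, leading coefficient = 3, constant term = 6


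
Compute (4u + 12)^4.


Expand (4u + 12)^4 by repeated multiplication:
  (4u + 12)^2 = 16u^2 + 96u + 144
  (4u + 12)^3 = 64u^3 + 576u^2 + 1728u + 1728
= 256u^4 + 3072u^3 + 13824u^2 + 27648u + 20736


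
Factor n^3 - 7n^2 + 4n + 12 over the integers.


Try integer roots (divisors of 12). n=6: p(6)=0.
Divide out (n - 6): quotient is n^2 - n - 2.
Factor the quadratic: (n + 1)(n - 2)
Result: (n - 6)(n + 1)(n - 2)


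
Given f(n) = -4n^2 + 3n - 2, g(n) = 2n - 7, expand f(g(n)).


Substitute g(n) into f:
f(g(n)) = -4*(2n - 7)^2 + 3*(2n - 7) + (-2)
(2n - 7)^2 = 4n^2 - 28n + 49
Expand and combine: -16n^2 + 118n - 219


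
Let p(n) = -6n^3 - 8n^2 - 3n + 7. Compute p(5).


Using direct substitution:
  -6 * (5)^3 = -750
  -8 * (5)^2 = -200
  -3 * (5)^1 = -15
  constant: 7
Sum = -750 - 200 - 15 + 7 = -958


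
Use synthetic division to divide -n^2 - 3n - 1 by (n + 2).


Synthetic division with c = -2. Coefficients: -1, -3, -1
Bring down -1.
  -1 * -2 = 2; 2 - 3 = -1
  -1 * -2 = 2; 2 - 1 = 1
Quotient: -n - 1, Remainder: 1


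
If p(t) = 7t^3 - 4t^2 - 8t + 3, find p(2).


Using direct substitution:
  7 * (2)^3 = 56
  -4 * (2)^2 = -16
  -8 * (2)^1 = -16
  constant: 3
Sum = 56 - 16 - 16 + 3 = 27


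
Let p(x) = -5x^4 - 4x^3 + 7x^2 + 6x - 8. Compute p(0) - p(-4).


p(0) = -8
p(-4) = -944
p(0) - p(-4) = -8 + 944 = 936


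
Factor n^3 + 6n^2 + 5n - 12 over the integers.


Try integer roots (divisors of -12). n=-4: p(-4)=0.
Divide out (n + 4): quotient is n^2 + 2n - 3.
Factor the quadratic: (n - 1)(n + 3)
Result: (n + 4)(n - 1)(n + 3)


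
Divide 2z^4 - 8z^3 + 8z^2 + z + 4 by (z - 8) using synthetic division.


Synthetic division with c = 8. Coefficients: 2, -8, 8, 1, 4
Bring down 2.
  2 * 8 = 16; 16 - 8 = 8
  8 * 8 = 64; 64 + 8 = 72
  72 * 8 = 576; 576 + 1 = 577
  577 * 8 = 4616; 4616 + 4 = 4620
Quotient: 2z^3 + 8z^2 + 72z + 577, Remainder: 4620


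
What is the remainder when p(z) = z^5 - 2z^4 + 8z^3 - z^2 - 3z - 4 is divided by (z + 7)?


By the Remainder Theorem, the remainder equals p(-7):
  1*(-7)^5 = -16807
  -2*(-7)^4 = -4802
  8*(-7)^3 = -2744
  -1*(-7)^2 = -49
  -3*(-7)^1 = 21
  constant: -4
Sum: -16807 - 4802 - 2744 - 49 + 21 - 4 = -24385


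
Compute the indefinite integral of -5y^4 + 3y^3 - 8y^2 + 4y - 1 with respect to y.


Reverse power rule on each term:
  ∫ -5y^4 dy = -y^5
  ∫ 3y^3 dy = (3/4)y^4
  ∫ -8y^2 dy = -(8/3)y^3
  ∫ 4y dy = 2y^2
  ∫ -1 dy = -y
F(y) = -y^5 + (3/4)y^4 - (8/3)y^3 + 2y^2 - y + C


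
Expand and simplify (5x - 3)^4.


Expand (5x - 3)^4 by repeated multiplication:
  (5x - 3)^2 = 25x^2 - 30x + 9
  (5x - 3)^3 = 125x^3 - 225x^2 + 135x - 27
= 625x^4 - 1500x^3 + 1350x^2 - 540x + 81


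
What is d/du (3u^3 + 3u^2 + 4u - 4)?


Apply the power rule term by term:
  d/du(3u^3) = 9u^2
  d/du(3u^2) = 6u
  d/du(4u) = 4
  d/du(-4) = 0
p'(u) = 9u^2 + 6u + 4


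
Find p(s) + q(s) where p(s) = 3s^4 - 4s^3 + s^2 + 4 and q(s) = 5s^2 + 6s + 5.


Align terms by degree and add:
  3s^4 - 4s^3 + s^2 + 4
+ 5s^2 + 6s + 5
= 3s^4 - 4s^3 + 6s^2 + 6s + 9


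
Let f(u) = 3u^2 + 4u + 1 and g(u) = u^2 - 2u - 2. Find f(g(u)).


Substitute g(u) into f:
f(g(u)) = 3*(u^2 - 2u - 2)^2 + 4*(u^2 - 2u - 2) + 1
(u^2 - 2u - 2)^2 = u^4 - 4u^3 + 8u + 4
Expand and combine: 3u^4 - 12u^3 + 4u^2 + 16u + 5


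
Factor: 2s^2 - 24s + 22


Roots satisfy r1 + r2 = -b/a = 12 and r1*r2 = c/a = 11.
So r1 = 1, r2 = 11.
2s^2 - 24s + 22 = 2(s - r1)(s - r2) = 2(s - 1)(s - 11)


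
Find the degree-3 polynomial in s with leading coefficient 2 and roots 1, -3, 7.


p(s) = 2(s - 1)(s + 3)(s - 7)
Expand: 2s^3 - 10s^2 - 34s + 42


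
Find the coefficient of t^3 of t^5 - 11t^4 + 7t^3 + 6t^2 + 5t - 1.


Read off the coefficient of t^3: 7


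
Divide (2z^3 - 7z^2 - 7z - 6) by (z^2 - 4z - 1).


(2z^3 - 7z^2 - 7z - 6) / (z^2 - 4z - 1)
Step 1: 2z * (z^2 - 4z - 1) = 2z^3 - 8z^2 - 2z; subtract.
Step 2: 1 * (z^2 - 4z - 1) = z^2 - 4z - 1; subtract.
Quotient: 2z + 1, Remainder: -z - 5


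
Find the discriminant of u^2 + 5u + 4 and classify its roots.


D = b^2 - 4ac = (5)^2 - 4(1)(4) = 25 - 16 = 9
Since D > 0: two distinct rational roots


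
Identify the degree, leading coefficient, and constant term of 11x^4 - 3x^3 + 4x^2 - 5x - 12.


Highest power of x is 4, with coefficient 11. Constant term is -12.
Degree = 4, leading coefficient = 11, constant term = -12


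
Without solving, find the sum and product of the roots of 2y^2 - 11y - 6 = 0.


For ay^2+by+c=0: sum = -b/a, product = c/a.
a=2, b=-11, c=-6
Sum = -(-11)/2 = 11/2
Product = (-6)/2 = -3


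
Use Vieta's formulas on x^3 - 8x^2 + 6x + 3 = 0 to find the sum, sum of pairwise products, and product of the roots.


Monic cubic x^3+bx^2+cx+d=0: sum=-b, pairwise sum=c, product=-d.
b=-8, c=6, d=3
r1+r2+r3 = 8
r1r2+r1r3+r2r3 = 6
r1r2r3 = -3


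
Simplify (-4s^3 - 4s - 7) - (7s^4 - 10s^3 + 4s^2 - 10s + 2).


Distribute the minus sign:
  (-4s^3 - 4s - 7)
- (7s^4 - 10s^3 + 4s^2 - 10s + 2)
Negate second polynomial: -7s^4 + 10s^3 - 4s^2 + 10s - 2
Add: -7s^4 + 6s^3 - 4s^2 + 6s - 9


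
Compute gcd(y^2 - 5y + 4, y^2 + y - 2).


Factor each:
  y^2 - 5y + 4 = (y - 1)(y - 4)
  y^2 + y - 2 = (y - 1)(y + 2)
Common monic factor: y - 1


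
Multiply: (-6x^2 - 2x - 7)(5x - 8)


Distribute each term of the first polynomial:
  (-6x^2)(5x - 8) = -30x^3 + 48x^2
  (-2x)(5x - 8) = -10x^2 + 16x
  (-7)(5x - 8) = -35x + 56
Sum: -30x^3 + 38x^2 - 19x + 56


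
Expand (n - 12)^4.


Expand (n - 12)^4 by repeated multiplication:
  (n - 12)^2 = n^2 - 24n + 144
  (n - 12)^3 = n^3 - 36n^2 + 432n - 1728
= n^4 - 48n^3 + 864n^2 - 6912n + 20736


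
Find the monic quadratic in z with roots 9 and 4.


p(z) = (z - 9)(z - 4)
Expand: z^2 - 13z + 36


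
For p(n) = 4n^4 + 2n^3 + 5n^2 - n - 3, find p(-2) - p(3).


p(-2) = 67
p(3) = 417
p(-2) - p(3) = 67 - 417 = -350


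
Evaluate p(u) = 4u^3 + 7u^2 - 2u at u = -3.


Using direct substitution:
  4 * (-3)^3 = -108
  7 * (-3)^2 = 63
  -2 * (-3)^1 = 6
  constant: 0
Sum = -108 + 63 + 6 + 0 = -39


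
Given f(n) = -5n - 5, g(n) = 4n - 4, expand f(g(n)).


Substitute g(n) into f:
f(g(n)) = -5*(4n - 4) + (-5)
Expand and combine: -20n + 15


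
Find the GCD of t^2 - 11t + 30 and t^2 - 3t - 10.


Factor each:
  t^2 - 11t + 30 = (t - 5)(t - 6)
  t^2 - 3t - 10 = (t - 5)(t + 2)
Common monic factor: t - 5


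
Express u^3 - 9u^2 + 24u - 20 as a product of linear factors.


Try integer roots (divisors of -20). u=2: p(2)=0.
Divide out (u - 2): quotient is u^2 - 7u + 10.
Factor the quadratic: (u - 2)(u - 5)
Result: (u - 2)(u - 2)(u - 5)


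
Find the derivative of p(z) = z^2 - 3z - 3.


Apply the power rule term by term:
  d/dz(z^2) = 2z
  d/dz(-3z) = -3
  d/dz(-3) = 0
p'(z) = 2z - 3


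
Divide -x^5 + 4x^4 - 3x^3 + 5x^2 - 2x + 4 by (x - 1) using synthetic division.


Synthetic division with c = 1. Coefficients: -1, 4, -3, 5, -2, 4
Bring down -1.
  -1 * 1 = -1; -1 + 4 = 3
  3 * 1 = 3; 3 - 3 = 0
  0 * 1 = 0; 0 + 5 = 5
  5 * 1 = 5; 5 - 2 = 3
  3 * 1 = 3; 3 + 4 = 7
Quotient: -x^4 + 3x^3 + 5x + 3, Remainder: 7


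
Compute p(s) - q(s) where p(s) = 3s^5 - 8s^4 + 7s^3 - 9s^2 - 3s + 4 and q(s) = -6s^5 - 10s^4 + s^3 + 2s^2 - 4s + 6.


Distribute the minus sign:
  (3s^5 - 8s^4 + 7s^3 - 9s^2 - 3s + 4)
- (-6s^5 - 10s^4 + s^3 + 2s^2 - 4s + 6)
Negate second polynomial: 6s^5 + 10s^4 - s^3 - 2s^2 + 4s - 6
Add: 9s^5 + 2s^4 + 6s^3 - 11s^2 + s - 2


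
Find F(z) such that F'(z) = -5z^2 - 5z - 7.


Reverse power rule on each term:
  ∫ -5z^2 dz = -(5/3)z^3
  ∫ -5z dz = -(5/2)z^2
  ∫ -7 dz = -7z
F(z) = -(5/3)z^3 - (5/2)z^2 - 7z + C


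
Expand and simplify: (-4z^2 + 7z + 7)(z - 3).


Distribute each term of the first polynomial:
  (-4z^2)(z - 3) = -4z^3 + 12z^2
  (7z)(z - 3) = 7z^2 - 21z
  (7)(z - 3) = 7z - 21
Sum: -4z^3 + 19z^2 - 14z - 21


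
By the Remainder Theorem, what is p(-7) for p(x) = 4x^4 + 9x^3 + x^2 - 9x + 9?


By the Remainder Theorem, the remainder equals p(-7):
  4*(-7)^4 = 9604
  9*(-7)^3 = -3087
  1*(-7)^2 = 49
  -9*(-7)^1 = 63
  constant: 9
Sum: 9604 - 3087 + 49 + 63 + 9 = 6638


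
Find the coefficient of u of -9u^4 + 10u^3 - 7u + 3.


Read off the coefficient of u: -7


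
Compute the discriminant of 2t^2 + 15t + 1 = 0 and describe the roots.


D = b^2 - 4ac = (15)^2 - 4(2)(1) = 225 - 8 = 217
Since D > 0: two distinct irrational roots


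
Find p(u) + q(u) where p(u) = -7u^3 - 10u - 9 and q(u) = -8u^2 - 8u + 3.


Align terms by degree and add:
  -7u^3 - 10u - 9
  -8u^2 - 8u + 3
= -7u^3 - 8u^2 - 18u - 6


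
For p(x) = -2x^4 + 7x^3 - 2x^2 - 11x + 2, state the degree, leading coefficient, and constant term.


Highest power of x is 4, with coefficient -2. Constant term is 2.
Degree = 4, leading coefficient = -2, constant term = 2


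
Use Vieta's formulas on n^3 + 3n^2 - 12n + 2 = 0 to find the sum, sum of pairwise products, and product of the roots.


Monic cubic n^3+bn^2+cn+d=0: sum=-b, pairwise sum=c, product=-d.
b=3, c=-12, d=2
r1+r2+r3 = -3
r1r2+r1r3+r2r3 = -12
r1r2r3 = -2


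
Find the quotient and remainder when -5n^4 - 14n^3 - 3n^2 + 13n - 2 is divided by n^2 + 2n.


(-5n^4 - 14n^3 - 3n^2 + 13n - 2) / (n^2 + 2n)
Step 1: -5n^2 * (n^2 + 2n) = -5n^4 - 10n^3; subtract.
Step 2: -4n * (n^2 + 2n) = -4n^3 - 8n^2; subtract.
Step 3: 5 * (n^2 + 2n) = 5n^2 + 10n; subtract.
Quotient: -5n^2 - 4n + 5, Remainder: 3n - 2


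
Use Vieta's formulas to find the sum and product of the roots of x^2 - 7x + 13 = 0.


For ax^2+bx+c=0: sum = -b/a, product = c/a.
a=1, b=-7, c=13
Sum = -(-7)/1 = 7
Product = (13)/1 = 13


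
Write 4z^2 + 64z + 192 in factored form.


Roots satisfy r1 + r2 = -b/a = -16 and r1*r2 = c/a = 48.
So r1 = -12, r2 = -4.
4z^2 + 64z + 192 = 4(z - r1)(z - r2) = 4(z + 12)(z + 4)


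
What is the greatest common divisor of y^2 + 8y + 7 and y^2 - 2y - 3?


Factor each:
  y^2 + 8y + 7 = (y + 1)(y + 7)
  y^2 - 2y - 3 = (y + 1)(y - 3)
Common monic factor: y + 1


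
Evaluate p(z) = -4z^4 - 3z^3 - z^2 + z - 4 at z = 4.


Using direct substitution:
  -4 * (4)^4 = -1024
  -3 * (4)^3 = -192
  -1 * (4)^2 = -16
  1 * (4)^1 = 4
  constant: -4
Sum = -1024 - 192 - 16 + 4 - 4 = -1232


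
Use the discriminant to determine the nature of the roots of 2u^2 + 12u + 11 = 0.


D = b^2 - 4ac = (12)^2 - 4(2)(11) = 144 - 88 = 56
Since D > 0: two distinct irrational roots


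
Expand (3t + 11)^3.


Expand (3t + 11)^3 by repeated multiplication:
  (3t + 11)^2 = 9t^2 + 66t + 121
= 27t^3 + 297t^2 + 1089t + 1331


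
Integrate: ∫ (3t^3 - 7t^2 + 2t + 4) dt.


Reverse power rule on each term:
  ∫ 3t^3 dt = (3/4)t^4
  ∫ -7t^2 dt = -(7/3)t^3
  ∫ 2t dt = t^2
  ∫ 4 dt = 4t
F(t) = (3/4)t^4 - (7/3)t^3 + t^2 + 4t + C


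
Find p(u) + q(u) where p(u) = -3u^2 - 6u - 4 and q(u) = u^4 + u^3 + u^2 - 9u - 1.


Align terms by degree and add:
  -3u^2 - 6u - 4
+ u^4 + u^3 + u^2 - 9u - 1
= u^4 + u^3 - 2u^2 - 15u - 5


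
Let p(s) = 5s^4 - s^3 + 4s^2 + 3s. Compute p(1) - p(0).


p(1) = 11
p(0) = 0
p(1) - p(0) = 11 = 11


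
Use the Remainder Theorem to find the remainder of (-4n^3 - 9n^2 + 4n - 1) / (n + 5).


By the Remainder Theorem, the remainder equals p(-5):
  -4*(-5)^3 = 500
  -9*(-5)^2 = -225
  4*(-5)^1 = -20
  constant: -1
Sum: 500 - 225 - 20 - 1 = 254


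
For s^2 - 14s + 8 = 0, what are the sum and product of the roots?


For as^2+bs+c=0: sum = -b/a, product = c/a.
a=1, b=-14, c=8
Sum = -(-14)/1 = 14
Product = (8)/1 = 8


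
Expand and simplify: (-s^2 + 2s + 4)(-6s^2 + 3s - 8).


Distribute each term of the first polynomial:
  (-s^2)(-6s^2 + 3s - 8) = 6s^4 - 3s^3 + 8s^2
  (2s)(-6s^2 + 3s - 8) = -12s^3 + 6s^2 - 16s
  (4)(-6s^2 + 3s - 8) = -24s^2 + 12s - 32
Sum: 6s^4 - 15s^3 - 10s^2 - 4s - 32


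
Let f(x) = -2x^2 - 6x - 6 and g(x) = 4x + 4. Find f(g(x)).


Substitute g(x) into f:
f(g(x)) = -2*(4x + 4)^2 + (-6)*(4x + 4) + (-6)
(4x + 4)^2 = 16x^2 + 32x + 16
Expand and combine: -32x^2 - 88x - 62


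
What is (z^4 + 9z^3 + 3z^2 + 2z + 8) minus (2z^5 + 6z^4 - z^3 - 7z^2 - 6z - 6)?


Distribute the minus sign:
  (z^4 + 9z^3 + 3z^2 + 2z + 8)
- (2z^5 + 6z^4 - z^3 - 7z^2 - 6z - 6)
Negate second polynomial: -2z^5 - 6z^4 + z^3 + 7z^2 + 6z + 6
Add: -2z^5 - 5z^4 + 10z^3 + 10z^2 + 8z + 14


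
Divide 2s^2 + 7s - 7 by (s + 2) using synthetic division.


Synthetic division with c = -2. Coefficients: 2, 7, -7
Bring down 2.
  2 * -2 = -4; -4 + 7 = 3
  3 * -2 = -6; -6 - 7 = -13
Quotient: 2s + 3, Remainder: -13


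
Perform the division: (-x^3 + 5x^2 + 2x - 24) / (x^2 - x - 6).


(-x^3 + 5x^2 + 2x - 24) / (x^2 - x - 6)
Step 1: -x * (x^2 - x - 6) = -x^3 + x^2 + 6x; subtract.
Step 2: 4 * (x^2 - x - 6) = 4x^2 - 4x - 24; subtract.
Quotient: -x + 4, Remainder: 0


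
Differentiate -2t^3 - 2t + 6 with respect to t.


Apply the power rule term by term:
  d/dt(-2t^3) = -6t^2
  d/dt(-2t) = -2
  d/dt(6) = 0
p'(t) = -6t^2 - 2


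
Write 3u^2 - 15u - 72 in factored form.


Roots satisfy r1 + r2 = -b/a = 5 and r1*r2 = c/a = -24.
So r1 = 8, r2 = -3.
3u^2 - 15u - 72 = 3(u - r1)(u - r2) = 3(u - 8)(u + 3)


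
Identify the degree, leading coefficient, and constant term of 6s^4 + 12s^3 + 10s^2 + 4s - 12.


Highest power of s is 4, with coefficient 6. Constant term is -12.
Degree = 4, leading coefficient = 6, constant term = -12


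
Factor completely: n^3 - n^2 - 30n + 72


Try integer roots (divisors of 72). n=-6: p(-6)=0.
Divide out (n + 6): quotient is n^2 - 7n + 12.
Factor the quadratic: (n - 3)(n - 4)
Result: (n + 6)(n - 3)(n - 4)


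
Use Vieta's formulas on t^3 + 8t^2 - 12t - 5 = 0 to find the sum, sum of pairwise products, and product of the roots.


Monic cubic t^3+bt^2+ct+d=0: sum=-b, pairwise sum=c, product=-d.
b=8, c=-12, d=-5
r1+r2+r3 = -8
r1r2+r1r3+r2r3 = -12
r1r2r3 = 5


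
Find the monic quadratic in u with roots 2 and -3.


p(u) = (u - 2)(u + 3)
Expand: u^2 + u - 6


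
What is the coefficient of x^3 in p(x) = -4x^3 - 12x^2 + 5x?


Read off the coefficient of x^3: -4


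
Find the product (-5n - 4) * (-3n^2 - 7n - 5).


Distribute each term of the first polynomial:
  (-5n)(-3n^2 - 7n - 5) = 15n^3 + 35n^2 + 25n
  (-4)(-3n^2 - 7n - 5) = 12n^2 + 28n + 20
Sum: 15n^3 + 47n^2 + 53n + 20


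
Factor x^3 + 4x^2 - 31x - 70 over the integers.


Try integer roots (divisors of -70). x=-2: p(-2)=0.
Divide out (x + 2): quotient is x^2 + 2x - 35.
Factor the quadratic: (x + 7)(x - 5)
Result: (x + 2)(x + 7)(x - 5)


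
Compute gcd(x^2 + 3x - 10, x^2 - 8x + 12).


Factor each:
  x^2 + 3x - 10 = (x - 2)(x + 5)
  x^2 - 8x + 12 = (x - 2)(x - 6)
Common monic factor: x - 2


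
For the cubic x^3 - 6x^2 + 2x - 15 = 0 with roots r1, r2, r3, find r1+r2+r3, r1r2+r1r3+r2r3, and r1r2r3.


Monic cubic x^3+bx^2+cx+d=0: sum=-b, pairwise sum=c, product=-d.
b=-6, c=2, d=-15
r1+r2+r3 = 6
r1r2+r1r3+r2r3 = 2
r1r2r3 = 15


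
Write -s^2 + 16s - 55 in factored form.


Roots satisfy r1 + r2 = -b/a = 16 and r1*r2 = c/a = 55.
So r1 = 11, r2 = 5.
-s^2 + 16s - 55 = -(s - r1)(s - r2) = -(s - 11)(s - 5)


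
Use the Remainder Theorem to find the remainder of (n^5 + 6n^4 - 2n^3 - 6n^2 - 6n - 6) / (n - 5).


By the Remainder Theorem, the remainder equals p(5):
  1*(5)^5 = 3125
  6*(5)^4 = 3750
  -2*(5)^3 = -250
  -6*(5)^2 = -150
  -6*(5)^1 = -30
  constant: -6
Sum: 3125 + 3750 - 250 - 150 - 30 - 6 = 6439


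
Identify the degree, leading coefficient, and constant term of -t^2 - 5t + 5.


Highest power of t is 2, with coefficient -1. Constant term is 5.
Degree = 2, leading coefficient = -1, constant term = 5


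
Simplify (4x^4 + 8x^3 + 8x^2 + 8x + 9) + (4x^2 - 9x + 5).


Align terms by degree and add:
  4x^4 + 8x^3 + 8x^2 + 8x + 9
+ 4x^2 - 9x + 5
= 4x^4 + 8x^3 + 12x^2 - x + 14


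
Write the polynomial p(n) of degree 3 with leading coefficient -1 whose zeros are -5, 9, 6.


p(n) = -(n + 5)(n - 9)(n - 6)
Expand: -n^3 + 10n^2 + 21n - 270


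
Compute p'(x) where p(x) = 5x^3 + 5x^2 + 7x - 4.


Apply the power rule term by term:
  d/dx(5x^3) = 15x^2
  d/dx(5x^2) = 10x
  d/dx(7x) = 7
  d/dx(-4) = 0
p'(x) = 15x^2 + 10x + 7


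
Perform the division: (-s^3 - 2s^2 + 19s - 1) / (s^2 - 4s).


(-s^3 - 2s^2 + 19s - 1) / (s^2 - 4s)
Step 1: -s * (s^2 - 4s) = -s^3 + 4s^2; subtract.
Step 2: -6 * (s^2 - 4s) = -6s^2 + 24s; subtract.
Quotient: -s - 6, Remainder: -5s - 1


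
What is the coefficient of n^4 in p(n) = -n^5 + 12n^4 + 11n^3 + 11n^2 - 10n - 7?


Read off the coefficient of n^4: 12


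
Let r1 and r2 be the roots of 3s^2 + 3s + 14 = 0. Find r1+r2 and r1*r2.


For as^2+bs+c=0: sum = -b/a, product = c/a.
a=3, b=3, c=14
Sum = -(3)/3 = -1
Product = (14)/3 = 14/3


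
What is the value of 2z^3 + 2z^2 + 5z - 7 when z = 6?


Using direct substitution:
  2 * (6)^3 = 432
  2 * (6)^2 = 72
  5 * (6)^1 = 30
  constant: -7
Sum = 432 + 72 + 30 - 7 = 527


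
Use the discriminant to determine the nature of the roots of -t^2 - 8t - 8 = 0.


D = b^2 - 4ac = (-8)^2 - 4(-1)(-8) = 64 - 32 = 32
Since D > 0: two distinct irrational roots


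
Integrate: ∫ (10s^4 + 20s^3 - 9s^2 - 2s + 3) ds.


Reverse power rule on each term:
  ∫ 10s^4 ds = 2s^5
  ∫ 20s^3 ds = 5s^4
  ∫ -9s^2 ds = -3s^3
  ∫ -2s ds = -s^2
  ∫ 3 ds = 3s
F(s) = 2s^5 + 5s^4 - 3s^3 - s^2 + 3s + C


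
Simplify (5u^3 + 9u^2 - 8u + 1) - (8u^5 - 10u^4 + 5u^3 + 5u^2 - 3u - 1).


Distribute the minus sign:
  (5u^3 + 9u^2 - 8u + 1)
- (8u^5 - 10u^4 + 5u^3 + 5u^2 - 3u - 1)
Negate second polynomial: -8u^5 + 10u^4 - 5u^3 - 5u^2 + 3u + 1
Add: -8u^5 + 10u^4 + 4u^2 - 5u + 2


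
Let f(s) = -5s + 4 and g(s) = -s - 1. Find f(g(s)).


Substitute g(s) into f:
f(g(s)) = -5*(-s - 1) + 4
Expand and combine: 5s + 9


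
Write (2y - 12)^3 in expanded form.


Expand (2y - 12)^3 by repeated multiplication:
  (2y - 12)^2 = 4y^2 - 48y + 144
= 8y^3 - 144y^2 + 864y - 1728


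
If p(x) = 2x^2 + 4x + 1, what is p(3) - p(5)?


p(3) = 31
p(5) = 71
p(3) - p(5) = 31 - 71 = -40


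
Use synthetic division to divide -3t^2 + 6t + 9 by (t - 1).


Synthetic division with c = 1. Coefficients: -3, 6, 9
Bring down -3.
  -3 * 1 = -3; -3 + 6 = 3
  3 * 1 = 3; 3 + 9 = 12
Quotient: -3t + 3, Remainder: 12


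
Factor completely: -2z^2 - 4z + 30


Roots satisfy r1 + r2 = -b/a = -2 and r1*r2 = c/a = -15.
So r1 = 3, r2 = -5.
-2z^2 - 4z + 30 = -2(z - r1)(z - r2) = -2(z - 3)(z + 5)


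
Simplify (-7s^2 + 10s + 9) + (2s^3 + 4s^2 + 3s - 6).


Align terms by degree and add:
  -7s^2 + 10s + 9
+ 2s^3 + 4s^2 + 3s - 6
= 2s^3 - 3s^2 + 13s + 3


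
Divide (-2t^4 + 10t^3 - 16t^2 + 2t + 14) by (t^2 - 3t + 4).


(-2t^4 + 10t^3 - 16t^2 + 2t + 14) / (t^2 - 3t + 4)
Step 1: -2t^2 * (t^2 - 3t + 4) = -2t^4 + 6t^3 - 8t^2; subtract.
Step 2: 4t * (t^2 - 3t + 4) = 4t^3 - 12t^2 + 16t; subtract.
Step 3: 4 * (t^2 - 3t + 4) = 4t^2 - 12t + 16; subtract.
Quotient: -2t^2 + 4t + 4, Remainder: -2t - 2


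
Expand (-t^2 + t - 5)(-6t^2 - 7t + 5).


Distribute each term of the first polynomial:
  (-t^2)(-6t^2 - 7t + 5) = 6t^4 + 7t^3 - 5t^2
  (t)(-6t^2 - 7t + 5) = -6t^3 - 7t^2 + 5t
  (-5)(-6t^2 - 7t + 5) = 30t^2 + 35t - 25
Sum: 6t^4 + t^3 + 18t^2 + 40t - 25
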